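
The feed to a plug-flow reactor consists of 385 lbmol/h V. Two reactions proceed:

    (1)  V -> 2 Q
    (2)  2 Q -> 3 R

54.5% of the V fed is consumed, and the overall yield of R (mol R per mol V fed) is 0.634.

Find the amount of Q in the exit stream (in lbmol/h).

257 lbmol/h

Conversion of V: V consumed = 1ξ₁ = 0.545 × 385 → ξ₁ = 209.8 lbmol/h.
Yield of R: 3ξ₂ / 385 = 0.634 → ξ₂ = 81.36 lbmol/h.
Outlet amounts (n = n₀ + Σ ν·ξ):
  V: 385 − 1(209.8) = 175.2
  Q: 0 + 2(209.8) − 2(81.36) = 256.9
  R: 0 + 3(81.36) = 244.1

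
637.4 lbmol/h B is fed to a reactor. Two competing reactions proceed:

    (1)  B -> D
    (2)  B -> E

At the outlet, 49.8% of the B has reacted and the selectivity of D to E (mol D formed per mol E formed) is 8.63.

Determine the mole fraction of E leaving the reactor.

Conversion of B: B consumed = 0.498 × 637.4 = 317.4 lbmol/h = 1ξ₁ + 1ξ₂.
Selectivity: 1ξ₁ / (1ξ₂) = 8.63 → ξ₁ = 8.63 ξ₂.
Substitute: (1·8.63 + 1) ξ₂ = 317.4 → ξ₂ = 32.96 lbmol/h, ξ₁ = 284.5 lbmol/h.
Outlet amounts (n = n₀ + Σ ν·ξ):
  B: 637.4 − 1(284.5) − 1(32.96) = 320
  D: 0 + 1(284.5) = 284.5
  E: 0 + 1(32.96) = 32.96
Total out = 637.4 lbmol/h; y_E = 32.96 / 637.4 = 0.05171.

0.0517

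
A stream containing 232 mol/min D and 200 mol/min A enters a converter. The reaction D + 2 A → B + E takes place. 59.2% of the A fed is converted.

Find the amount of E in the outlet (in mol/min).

59.2 mol/min

A reacted = 0.592 × 200 = 118.4 mol/min; ν_A = −2, so ξ = 118.4/2 = 59.2 mol/min.
Outlet amounts (n = n₀ + ν ξ):
  D: 232 − 1(59.2) = 172.8
  A: 200 − 2(59.2) = 81.6
  B: 0 + 1(59.2) = 59.2
  E: 0 + 1(59.2) = 59.2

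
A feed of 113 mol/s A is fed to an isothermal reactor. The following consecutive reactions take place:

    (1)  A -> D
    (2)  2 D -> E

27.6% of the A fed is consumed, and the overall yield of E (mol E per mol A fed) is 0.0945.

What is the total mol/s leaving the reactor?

Conversion of A: A consumed = 1ξ₁ = 0.276 × 113 → ξ₁ = 31.19 mol/s.
Yield of E: 1ξ₂ / 113 = 0.0945 → ξ₂ = 10.68 mol/s.
Outlet amounts (n = n₀ + Σ ν·ξ):
  A: 113 − 1(31.19) = 81.81
  D: 0 + 1(31.19) − 2(10.68) = 9.831
  E: 0 + 1(10.68) = 10.68
Total out = 81.81 + 9.831 + 10.68 = 102.3 mol/s.

102 mol/s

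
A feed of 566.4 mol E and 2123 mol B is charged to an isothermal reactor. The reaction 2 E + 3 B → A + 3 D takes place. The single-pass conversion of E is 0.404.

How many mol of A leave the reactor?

114 mol

E reacted = 0.404 × 566.4 = 228.8 mol; ν_E = −2, so ξ = 228.8/2 = 114.4 mol.
Outlet amounts (n = n₀ + ν ξ):
  E: 566.4 − 2(114.4) = 337.6
  B: 2123 − 3(114.4) = 1780
  A: 0 + 1(114.4) = 114.4
  D: 0 + 3(114.4) = 343.2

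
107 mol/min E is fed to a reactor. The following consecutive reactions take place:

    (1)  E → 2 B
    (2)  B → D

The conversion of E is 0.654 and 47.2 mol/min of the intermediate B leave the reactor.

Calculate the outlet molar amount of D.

Conversion of E: E consumed = 1ξ₁ = 0.654 × 107 → ξ₁ = 69.98 mol/min.
B balance: n_B = 0 + 2ξ₁ − 1ξ₂ = 47.2 → ξ₂ = (2·69.98 − 47.2)/1 = 92.76 mol/min.
Outlet amounts (n = n₀ + Σ ν·ξ):
  E: 107 − 1(69.98) = 37.02
  B: 0 + 2(69.98) − 1(92.76) = 47.2
  D: 0 + 1(92.76) = 92.76

92.8 mol/min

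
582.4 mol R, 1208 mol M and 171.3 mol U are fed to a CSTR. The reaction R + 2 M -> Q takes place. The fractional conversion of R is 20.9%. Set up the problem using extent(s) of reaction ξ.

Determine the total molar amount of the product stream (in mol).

R reacted = 0.209 × 582.4 = 121.7 mol; ν_R = −1, so ξ = 121.7/1 = 121.7 mol.
Outlet amounts (n = n₀ + ν ξ):
  R: 582.4 − 1(121.7) = 460.7
  M: 1208 − 2(121.7) = 964.6
  Q: 0 + 1(121.7) = 121.7
  U: 171.3 (inert)
Total out = 460.7 + 964.6 + 121.7 + 171.3 = 1718 mol.

1720 mol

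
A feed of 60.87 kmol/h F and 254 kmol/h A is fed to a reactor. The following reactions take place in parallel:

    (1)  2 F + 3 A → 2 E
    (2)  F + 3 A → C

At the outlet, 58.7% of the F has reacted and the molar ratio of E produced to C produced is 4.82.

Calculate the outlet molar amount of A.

191 kmol/h

Conversion of F: F consumed = 0.587 × 60.87 = 35.73 kmol/h = 2ξ₁ + 1ξ₂.
Selectivity: 2ξ₁ / (1ξ₂) = 4.82 → ξ₁ = 2.41 ξ₂.
Substitute: (2·2.41 + 1) ξ₂ = 35.73 → ξ₂ = 6.139 kmol/h, ξ₁ = 14.8 kmol/h.
Outlet amounts (n = n₀ + Σ ν·ξ):
  F: 60.87 − 2(14.8) − 1(6.139) = 25.14
  A: 254 − 3(14.8) − 3(6.139) = 191.2
  E: 0 + 2(14.8) = 29.59
  C: 0 + 1(6.139) = 6.139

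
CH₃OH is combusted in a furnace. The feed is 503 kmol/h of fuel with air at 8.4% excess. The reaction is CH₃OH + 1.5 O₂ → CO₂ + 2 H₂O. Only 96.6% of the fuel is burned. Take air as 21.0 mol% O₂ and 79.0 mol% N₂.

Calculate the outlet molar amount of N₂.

3080 kmol/h

Stoichiometric O₂ = 1.5 × 503 = 754.5 kmol/h; O₂ fed = 754.5 × 1.084 = 817.9 kmol/h.
N₂ fed = 817.9 × 79/21 = 3077 kmol/h.
Fuel reacted = 0.966 × 503 → ξ = 485.9 kmol/h.
Outlet (n = n₀ + ν ξ):
  CH₃OH: 503 − 1(485.9) = 17.1
  O₂: 817.9 − 1.5(485.9) = 89.03
  N₂: 3077 (inert)
  CO₂: 0 + 1(485.9) = 485.9
  H₂O: 0 + 2(485.9) = 971.8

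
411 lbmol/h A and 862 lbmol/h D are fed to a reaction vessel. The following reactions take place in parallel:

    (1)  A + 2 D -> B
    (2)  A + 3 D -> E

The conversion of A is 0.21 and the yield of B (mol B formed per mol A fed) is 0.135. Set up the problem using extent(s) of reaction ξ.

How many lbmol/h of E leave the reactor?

30.8 lbmol/h

Yield of B: 1ξ₁ / 411 = 0.135 → ξ₁ = 55.49 lbmol/h.
Conversion of A: 1ξ₁ + 1ξ₂ = 0.21 × 411 = 86.31 → ξ₂ = 30.82 lbmol/h.
Outlet amounts (n = n₀ + Σ ν·ξ):
  A: 411 − 1(55.49) − 1(30.82) = 324.7
  D: 862 − 2(55.49) − 3(30.82) = 658.6
  B: 0 + 1(55.49) = 55.49
  E: 0 + 1(30.82) = 30.82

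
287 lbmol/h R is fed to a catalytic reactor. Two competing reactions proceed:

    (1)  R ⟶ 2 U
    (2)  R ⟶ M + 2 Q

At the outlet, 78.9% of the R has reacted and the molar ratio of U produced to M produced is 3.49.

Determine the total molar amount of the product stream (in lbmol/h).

596 lbmol/h

Conversion of R: R consumed = 0.789 × 287 = 226.4 lbmol/h = 1ξ₁ + 1ξ₂.
Selectivity: 2ξ₁ / (1ξ₂) = 3.49 → ξ₁ = 1.745 ξ₂.
Substitute: (1·1.745 + 1) ξ₂ = 226.4 → ξ₂ = 82.49 lbmol/h, ξ₁ = 144 lbmol/h.
Outlet amounts (n = n₀ + Σ ν·ξ):
  R: 287 − 1(144) − 1(82.49) = 60.56
  U: 0 + 2(144) = 287.9
  M: 0 + 1(82.49) = 82.49
  Q: 0 + 2(82.49) = 165
Total out = 60.56 + 287.9 + 82.49 + 165 = 595.9 lbmol/h.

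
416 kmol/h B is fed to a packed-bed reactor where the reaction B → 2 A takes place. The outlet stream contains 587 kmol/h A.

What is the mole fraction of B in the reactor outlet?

For A: n = n₀ + 2ξ → 587 = 0 + 2ξ, giving ξ = 293.5 kmol/h.
Outlet amounts (n = n₀ + ν ξ):
  B: 416 − 1(293.5) = 122.5
  A: 0 + 2(293.5) = 587
Total out = 709.5 kmol/h; y_B = 122.5 / 709.5 = 0.1727.

0.173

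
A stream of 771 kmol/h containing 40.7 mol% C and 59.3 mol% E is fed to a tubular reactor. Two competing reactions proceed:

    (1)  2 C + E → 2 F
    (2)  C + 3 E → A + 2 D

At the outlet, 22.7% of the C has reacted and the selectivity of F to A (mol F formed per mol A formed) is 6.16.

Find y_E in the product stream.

Conversion of C: C consumed = 0.227 × 313.8 = 71.23 kmol/h = 2ξ₁ + 1ξ₂.
Selectivity: 2ξ₁ / (1ξ₂) = 6.16 → ξ₁ = 3.08 ξ₂.
Substitute: (2·3.08 + 1) ξ₂ = 71.23 → ξ₂ = 9.949 kmol/h, ξ₁ = 30.64 kmol/h.
Outlet amounts (n = n₀ + Σ ν·ξ):
  C: 313.8 − 2(30.64) − 1(9.949) = 242.6
  E: 457.2 − 1(30.64) − 3(9.949) = 396.7
  F: 0 + 2(30.64) = 61.28
  A: 0 + 1(9.949) = 9.949
  D: 0 + 2(9.949) = 19.9
Total out = 730.4 kmol/h; y_E = 396.7 / 730.4 = 0.5431.

0.543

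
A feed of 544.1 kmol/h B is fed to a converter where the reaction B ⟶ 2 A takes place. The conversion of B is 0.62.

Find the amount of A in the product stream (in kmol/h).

675 kmol/h

B reacted = 0.62 × 544.1 = 337.3 kmol/h; ν_B = −1, so ξ = 337.3/1 = 337.3 kmol/h.
Outlet amounts (n = n₀ + ν ξ):
  B: 544.1 − 1(337.3) = 206.8
  A: 0 + 2(337.3) = 674.7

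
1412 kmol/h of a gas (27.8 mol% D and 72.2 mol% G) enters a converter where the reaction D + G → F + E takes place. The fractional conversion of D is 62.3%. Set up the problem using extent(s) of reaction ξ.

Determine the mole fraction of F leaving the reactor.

0.173

D reacted = 0.623 × 392.5 = 244.5 kmol/h; ν_D = −1, so ξ = 244.5/1 = 244.5 kmol/h.
Outlet amounts (n = n₀ + ν ξ):
  D: 392.5 − 1(244.5) = 148
  G: 1019 − 1(244.5) = 774.9
  F: 0 + 1(244.5) = 244.5
  E: 0 + 1(244.5) = 244.5
Total out = 1412 kmol/h; y_F = 244.5 / 1412 = 0.1732.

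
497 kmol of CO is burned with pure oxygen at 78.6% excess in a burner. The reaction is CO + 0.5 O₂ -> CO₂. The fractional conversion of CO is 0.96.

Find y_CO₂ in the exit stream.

0.679

Stoichiometric O₂ = 0.5 × 497 = 248.5 kmol; O₂ fed = 248.5 × 1.786 = 443.8 kmol.
Fuel reacted = 0.96 × 497 → ξ = 477.1 kmol.
Outlet (n = n₀ + ν ξ):
  CO: 497 − 1(477.1) = 19.88
  O₂: 443.8 − 0.5(477.1) = 205.3
  CO₂: 0 + 1(477.1) = 477.1
Total out = 702.3 kmol; y_CO₂ = 477.1 / 702.3 = 0.6794.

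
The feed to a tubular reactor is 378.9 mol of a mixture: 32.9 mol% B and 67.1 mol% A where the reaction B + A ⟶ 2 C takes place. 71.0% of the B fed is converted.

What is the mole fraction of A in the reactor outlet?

0.437

B reacted = 0.71 × 124.7 = 88.51 mol; ν_B = −1, so ξ = 88.51/1 = 88.51 mol.
Outlet amounts (n = n₀ + ν ξ):
  B: 124.7 − 1(88.51) = 36.15
  A: 254.2 − 1(88.51) = 165.7
  C: 0 + 2(88.51) = 177
Total out = 378.9 mol; y_A = 165.7 / 378.9 = 0.4374.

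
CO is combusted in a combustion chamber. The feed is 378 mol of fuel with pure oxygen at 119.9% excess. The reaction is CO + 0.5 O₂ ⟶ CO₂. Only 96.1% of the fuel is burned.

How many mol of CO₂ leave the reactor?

363 mol

Stoichiometric O₂ = 0.5 × 378 = 189 mol; O₂ fed = 189 × 2.199 = 415.6 mol.
Fuel reacted = 0.961 × 378 → ξ = 363.3 mol.
Outlet (n = n₀ + ν ξ):
  CO: 378 − 1(363.3) = 14.74
  O₂: 415.6 − 0.5(363.3) = 234
  CO₂: 0 + 1(363.3) = 363.3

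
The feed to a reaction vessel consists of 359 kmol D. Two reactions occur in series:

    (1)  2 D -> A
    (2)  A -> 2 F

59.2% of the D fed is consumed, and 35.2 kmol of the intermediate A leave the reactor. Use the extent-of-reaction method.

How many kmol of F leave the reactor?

142 kmol

Conversion of D: D consumed = 2ξ₁ = 0.592 × 359 → ξ₁ = 106.3 kmol.
A balance: n_A = 0 + 1ξ₁ − 1ξ₂ = 35.2 → ξ₂ = (1·106.3 − 35.2)/1 = 71.06 kmol.
Outlet amounts (n = n₀ + Σ ν·ξ):
  D: 359 − 2(106.3) = 146.5
  A: 0 + 1(106.3) − 1(71.06) = 35.2
  F: 0 + 2(71.06) = 142.1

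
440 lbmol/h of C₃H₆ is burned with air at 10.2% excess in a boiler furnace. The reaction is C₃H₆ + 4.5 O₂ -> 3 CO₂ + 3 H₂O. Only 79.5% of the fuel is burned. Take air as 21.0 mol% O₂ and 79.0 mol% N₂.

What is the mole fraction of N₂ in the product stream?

Stoichiometric O₂ = 4.5 × 440 = 1980 lbmol/h; O₂ fed = 1980 × 1.102 = 2182 lbmol/h.
N₂ fed = 2182 × 79/21 = 8208 lbmol/h.
Fuel reacted = 0.795 × 440 → ξ = 349.8 lbmol/h.
Outlet (n = n₀ + ν ξ):
  C₃H₆: 440 − 1(349.8) = 90.2
  O₂: 2182 − 4.5(349.8) = 607.9
  N₂: 8208 (inert)
  CO₂: 0 + 3(349.8) = 1049
  H₂O: 0 + 3(349.8) = 1049
Total out = 11010 lbmol/h; y_N₂ = 8208 / 11010 = 0.7459.

0.746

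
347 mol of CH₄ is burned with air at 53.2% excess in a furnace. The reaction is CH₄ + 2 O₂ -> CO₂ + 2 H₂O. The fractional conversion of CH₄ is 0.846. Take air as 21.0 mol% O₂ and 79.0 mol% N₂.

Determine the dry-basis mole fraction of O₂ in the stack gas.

Stoichiometric O₂ = 2 × 347 = 694 mol; O₂ fed = 694 × 1.532 = 1063 mol.
N₂ fed = 1063 × 79/21 = 4000 mol.
Fuel reacted = 0.846 × 347 → ξ = 293.6 mol.
Outlet (n = n₀ + ν ξ):
  CH₄: 347 − 1(293.6) = 53.44
  O₂: 1063 − 2(293.6) = 476.1
  N₂: 4000 (inert)
  CO₂: 0 + 1(293.6) = 293.6
  H₂O: 0 + 2(293.6) = 587.1
Dry total = 4823 mol; y_O₂ (dry) = 476.1 / 4823 = 0.09872.

0.0987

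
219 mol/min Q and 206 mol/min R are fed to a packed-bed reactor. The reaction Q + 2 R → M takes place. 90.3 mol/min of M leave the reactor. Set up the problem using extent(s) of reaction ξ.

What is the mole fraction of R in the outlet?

0.104

For M: n = n₀ + 1ξ → 90.3 = 0 + 1ξ, giving ξ = 90.3 mol/min.
Outlet amounts (n = n₀ + ν ξ):
  Q: 219 − 1(90.3) = 128.7
  R: 206 − 2(90.3) = 25.4
  M: 0 + 1(90.3) = 90.3
Total out = 244.4 mol/min; y_R = 25.4 / 244.4 = 0.1039.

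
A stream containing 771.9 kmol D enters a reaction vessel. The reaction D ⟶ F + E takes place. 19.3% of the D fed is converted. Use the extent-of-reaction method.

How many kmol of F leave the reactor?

D reacted = 0.193 × 771.9 = 149 kmol; ν_D = −1, so ξ = 149/1 = 149 kmol.
Outlet amounts (n = n₀ + ν ξ):
  D: 771.9 − 1(149) = 622.9
  F: 0 + 1(149) = 149
  E: 0 + 1(149) = 149

149 kmol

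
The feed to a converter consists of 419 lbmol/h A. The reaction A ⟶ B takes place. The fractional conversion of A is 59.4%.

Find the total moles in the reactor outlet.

419 lbmol/h

A reacted = 0.594 × 419 = 248.9 lbmol/h; ν_A = −1, so ξ = 248.9/1 = 248.9 lbmol/h.
Outlet amounts (n = n₀ + ν ξ):
  A: 419 − 1(248.9) = 170.1
  B: 0 + 1(248.9) = 248.9
Total out = 170.1 + 248.9 = 419 lbmol/h.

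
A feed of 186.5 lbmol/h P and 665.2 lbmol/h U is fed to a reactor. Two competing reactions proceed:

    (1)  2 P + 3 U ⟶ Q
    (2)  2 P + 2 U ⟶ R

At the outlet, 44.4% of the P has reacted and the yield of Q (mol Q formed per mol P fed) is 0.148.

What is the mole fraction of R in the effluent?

Yield of Q: 1ξ₁ / 186.5 = 0.148 → ξ₁ = 27.6 lbmol/h.
Conversion of P: 2ξ₁ + 2ξ₂ = 0.444 × 186.5 = 82.81 → ξ₂ = 13.8 lbmol/h.
Outlet amounts (n = n₀ + Σ ν·ξ):
  P: 186.5 − 2(27.6) − 2(13.8) = 103.7
  U: 665.2 − 3(27.6) − 2(13.8) = 554.8
  Q: 0 + 1(27.6) = 27.6
  R: 0 + 1(13.8) = 13.8
Total out = 699.9 lbmol/h; y_R = 13.8 / 699.9 = 0.01972.

0.0197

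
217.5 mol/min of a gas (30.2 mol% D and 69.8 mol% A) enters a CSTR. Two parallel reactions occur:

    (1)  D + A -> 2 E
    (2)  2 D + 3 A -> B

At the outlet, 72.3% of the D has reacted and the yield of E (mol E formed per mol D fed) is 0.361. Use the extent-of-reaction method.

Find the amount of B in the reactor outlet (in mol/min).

Yield of E: 2ξ₁ / 65.69 = 0.361 → ξ₁ = 11.86 mol/min.
Conversion of D: 1ξ₁ + 2ξ₂ = 0.723 × 65.69 = 47.49 → ξ₂ = 17.82 mol/min.
Outlet amounts (n = n₀ + Σ ν·ξ):
  D: 65.69 − 1(11.86) − 2(17.82) = 18.19
  A: 151.8 − 1(11.86) − 3(17.82) = 86.51
  E: 0 + 2(11.86) = 23.71
  B: 0 + 1(17.82) = 17.82

17.8 mol/min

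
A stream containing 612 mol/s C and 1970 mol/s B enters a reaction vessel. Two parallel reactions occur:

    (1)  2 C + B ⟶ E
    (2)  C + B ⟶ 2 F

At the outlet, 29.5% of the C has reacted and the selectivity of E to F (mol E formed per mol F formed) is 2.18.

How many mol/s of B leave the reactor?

1870 mol/s

Conversion of C: C consumed = 0.295 × 612 = 180.5 mol/s = 2ξ₁ + 1ξ₂.
Selectivity: 1ξ₁ / (2ξ₂) = 2.18 → ξ₁ = 4.36 ξ₂.
Substitute: (2·4.36 + 1) ξ₂ = 180.5 → ξ₂ = 18.57 mol/s, ξ₁ = 80.98 mol/s.
Outlet amounts (n = n₀ + Σ ν·ξ):
  C: 612 − 2(80.98) − 1(18.57) = 431.5
  B: 1970 − 1(80.98) − 1(18.57) = 1870
  E: 0 + 1(80.98) = 80.98
  F: 0 + 2(18.57) = 37.15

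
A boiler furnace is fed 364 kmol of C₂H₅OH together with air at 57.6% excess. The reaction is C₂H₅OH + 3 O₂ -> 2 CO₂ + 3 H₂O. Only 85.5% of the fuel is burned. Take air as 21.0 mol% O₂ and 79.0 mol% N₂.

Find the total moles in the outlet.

Stoichiometric O₂ = 3 × 364 = 1092 kmol; O₂ fed = 1092 × 1.576 = 1721 kmol.
N₂ fed = 1721 × 79/21 = 6474 kmol.
Fuel reacted = 0.855 × 364 → ξ = 311.2 kmol.
Outlet (n = n₀ + ν ξ):
  C₂H₅OH: 364 − 1(311.2) = 52.78
  O₂: 1721 − 3(311.2) = 787.3
  N₂: 6474 (inert)
  CO₂: 0 + 2(311.2) = 622.4
  H₂O: 0 + 3(311.2) = 933.7
Total out = 52.78 + 787.3 + 6474 + 622.4 + 933.7 = 8870 kmol.

8870 kmol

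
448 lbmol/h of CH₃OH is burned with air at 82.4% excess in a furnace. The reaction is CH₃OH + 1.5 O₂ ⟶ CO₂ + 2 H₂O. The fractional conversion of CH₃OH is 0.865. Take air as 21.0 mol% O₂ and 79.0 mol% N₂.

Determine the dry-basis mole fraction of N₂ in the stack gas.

Stoichiometric O₂ = 1.5 × 448 = 672 lbmol/h; O₂ fed = 672 × 1.824 = 1226 lbmol/h.
N₂ fed = 1226 × 79/21 = 4611 lbmol/h.
Fuel reacted = 0.865 × 448 → ξ = 387.5 lbmol/h.
Outlet (n = n₀ + ν ξ):
  CH₃OH: 448 − 1(387.5) = 60.48
  O₂: 1226 − 1.5(387.5) = 644.4
  N₂: 4611 (inert)
  CO₂: 0 + 1(387.5) = 387.5
  H₂O: 0 + 2(387.5) = 775
Dry total = 5704 lbmol/h; y_N₂ (dry) = 4611 / 5704 = 0.8085.

0.808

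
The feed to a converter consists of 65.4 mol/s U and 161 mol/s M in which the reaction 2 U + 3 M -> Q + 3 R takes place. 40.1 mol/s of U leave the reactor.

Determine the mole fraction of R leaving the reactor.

0.178

For U: n = n₀ − 2ξ → 40.1 = 65.4 − 2ξ, giving ξ = 12.65 mol/s.
Outlet amounts (n = n₀ + ν ξ):
  U: 65.4 − 2(12.65) = 40.1
  M: 161 − 3(12.65) = 123
  Q: 0 + 1(12.65) = 12.65
  R: 0 + 3(12.65) = 37.95
Total out = 213.8 mol/s; y_R = 37.95 / 213.8 = 0.1775.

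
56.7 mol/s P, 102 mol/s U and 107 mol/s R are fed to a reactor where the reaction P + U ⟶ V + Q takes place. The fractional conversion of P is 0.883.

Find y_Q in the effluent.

P reacted = 0.883 × 56.7 = 50.07 mol/s; ν_P = −1, so ξ = 50.07/1 = 50.07 mol/s.
Outlet amounts (n = n₀ + ν ξ):
  P: 56.7 − 1(50.07) = 6.634
  U: 102 − 1(50.07) = 51.93
  V: 0 + 1(50.07) = 50.07
  Q: 0 + 1(50.07) = 50.07
  R: 107 (inert)
Total out = 265.7 mol/s; y_Q = 50.07 / 265.7 = 0.1884.

0.188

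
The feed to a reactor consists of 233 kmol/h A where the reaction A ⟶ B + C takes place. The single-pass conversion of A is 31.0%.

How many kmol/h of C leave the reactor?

72.2 kmol/h

A reacted = 0.31 × 233 = 72.23 kmol/h; ν_A = −1, so ξ = 72.23/1 = 72.23 kmol/h.
Outlet amounts (n = n₀ + ν ξ):
  A: 233 − 1(72.23) = 160.8
  B: 0 + 1(72.23) = 72.23
  C: 0 + 1(72.23) = 72.23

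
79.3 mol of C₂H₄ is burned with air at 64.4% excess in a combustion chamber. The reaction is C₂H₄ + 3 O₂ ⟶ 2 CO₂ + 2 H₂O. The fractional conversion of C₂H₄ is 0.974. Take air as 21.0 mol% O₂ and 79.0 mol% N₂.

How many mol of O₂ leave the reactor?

159 mol

Stoichiometric O₂ = 3 × 79.3 = 237.9 mol; O₂ fed = 237.9 × 1.644 = 391.1 mol.
N₂ fed = 391.1 × 79/21 = 1471 mol.
Fuel reacted = 0.974 × 79.3 → ξ = 77.24 mol.
Outlet (n = n₀ + ν ξ):
  C₂H₄: 79.3 − 1(77.24) = 2.062
  O₂: 391.1 − 3(77.24) = 159.4
  N₂: 1471 (inert)
  CO₂: 0 + 2(77.24) = 154.5
  H₂O: 0 + 2(77.24) = 154.5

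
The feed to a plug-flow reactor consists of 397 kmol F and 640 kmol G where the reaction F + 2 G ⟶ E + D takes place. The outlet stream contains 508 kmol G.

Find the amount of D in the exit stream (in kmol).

66 kmol

For G: n = n₀ − 2ξ → 508 = 640 − 2ξ, giving ξ = 66 kmol.
Outlet amounts (n = n₀ + ν ξ):
  F: 397 − 1(66) = 331
  G: 640 − 2(66) = 508
  E: 0 + 1(66) = 66
  D: 0 + 1(66) = 66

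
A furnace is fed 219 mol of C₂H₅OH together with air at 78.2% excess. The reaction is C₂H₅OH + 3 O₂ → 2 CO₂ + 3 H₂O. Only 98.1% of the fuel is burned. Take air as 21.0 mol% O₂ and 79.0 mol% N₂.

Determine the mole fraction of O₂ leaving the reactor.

0.0876

Stoichiometric O₂ = 3 × 219 = 657 mol; O₂ fed = 657 × 1.782 = 1171 mol.
N₂ fed = 1171 × 79/21 = 4404 mol.
Fuel reacted = 0.981 × 219 → ξ = 214.8 mol.
Outlet (n = n₀ + ν ξ):
  C₂H₅OH: 219 − 1(214.8) = 4.161
  O₂: 1171 − 3(214.8) = 526.3
  N₂: 4404 (inert)
  CO₂: 0 + 2(214.8) = 429.7
  H₂O: 0 + 3(214.8) = 644.5
Total out = 6009 mol; y_O₂ = 526.3 / 6009 = 0.08758.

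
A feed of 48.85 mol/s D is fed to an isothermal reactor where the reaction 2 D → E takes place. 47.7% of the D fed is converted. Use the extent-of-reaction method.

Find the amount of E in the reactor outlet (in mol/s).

11.7 mol/s

D reacted = 0.477 × 48.85 = 23.3 mol/s; ν_D = −2, so ξ = 23.3/2 = 11.65 mol/s.
Outlet amounts (n = n₀ + ν ξ):
  D: 48.85 − 2(11.65) = 25.55
  E: 0 + 1(11.65) = 11.65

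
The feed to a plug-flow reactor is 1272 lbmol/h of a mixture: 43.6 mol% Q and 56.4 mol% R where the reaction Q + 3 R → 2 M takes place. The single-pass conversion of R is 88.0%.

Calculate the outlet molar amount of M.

R reacted = 0.88 × 717.4 = 631.3 lbmol/h; ν_R = −3, so ξ = 631.3/3 = 210.4 lbmol/h.
Outlet amounts (n = n₀ + ν ξ):
  Q: 554.6 − 1(210.4) = 344.2
  R: 717.4 − 3(210.4) = 86.09
  M: 0 + 2(210.4) = 420.9

421 lbmol/h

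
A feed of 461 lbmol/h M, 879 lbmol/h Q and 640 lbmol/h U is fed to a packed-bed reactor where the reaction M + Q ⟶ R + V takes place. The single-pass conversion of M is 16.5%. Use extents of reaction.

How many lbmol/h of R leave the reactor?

M reacted = 0.165 × 461 = 76.06 lbmol/h; ν_M = −1, so ξ = 76.06/1 = 76.06 lbmol/h.
Outlet amounts (n = n₀ + ν ξ):
  M: 461 − 1(76.06) = 384.9
  Q: 879 − 1(76.06) = 802.9
  R: 0 + 1(76.06) = 76.06
  V: 0 + 1(76.06) = 76.06
  U: 640 (inert)

76.1 lbmol/h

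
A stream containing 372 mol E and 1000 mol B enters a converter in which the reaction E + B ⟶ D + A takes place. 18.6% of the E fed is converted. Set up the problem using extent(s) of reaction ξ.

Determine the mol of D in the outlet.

69.2 mol

E reacted = 0.186 × 372 = 69.19 mol; ν_E = −1, so ξ = 69.19/1 = 69.19 mol.
Outlet amounts (n = n₀ + ν ξ):
  E: 372 − 1(69.19) = 302.8
  B: 1000 − 1(69.19) = 930.8
  D: 0 + 1(69.19) = 69.19
  A: 0 + 1(69.19) = 69.19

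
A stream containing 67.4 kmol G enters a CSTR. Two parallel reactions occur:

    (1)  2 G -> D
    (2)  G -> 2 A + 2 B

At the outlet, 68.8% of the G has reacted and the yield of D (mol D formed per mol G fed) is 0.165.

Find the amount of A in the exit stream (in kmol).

Yield of D: 1ξ₁ / 67.4 = 0.165 → ξ₁ = 11.12 kmol.
Conversion of G: 2ξ₁ + 1ξ₂ = 0.688 × 67.4 = 46.37 → ξ₂ = 24.13 kmol.
Outlet amounts (n = n₀ + Σ ν·ξ):
  G: 67.4 − 2(11.12) − 1(24.13) = 21.03
  D: 0 + 1(11.12) = 11.12
  A: 0 + 2(24.13) = 48.26
  B: 0 + 2(24.13) = 48.26

48.3 kmol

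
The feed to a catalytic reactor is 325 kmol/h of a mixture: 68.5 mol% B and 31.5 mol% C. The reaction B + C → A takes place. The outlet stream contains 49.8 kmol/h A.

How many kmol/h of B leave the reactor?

For A: n = n₀ + 1ξ → 49.8 = 0 + 1ξ, giving ξ = 49.8 kmol/h.
Outlet amounts (n = n₀ + ν ξ):
  B: 222.6 − 1(49.8) = 172.8
  C: 102.4 − 1(49.8) = 52.58
  A: 0 + 1(49.8) = 49.8

173 kmol/h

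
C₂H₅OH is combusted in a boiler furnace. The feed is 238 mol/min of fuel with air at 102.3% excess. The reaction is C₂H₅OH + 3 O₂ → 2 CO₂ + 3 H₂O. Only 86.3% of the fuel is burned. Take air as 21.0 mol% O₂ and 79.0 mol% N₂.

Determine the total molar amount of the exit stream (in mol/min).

Stoichiometric O₂ = 3 × 238 = 714 mol/min; O₂ fed = 714 × 2.023 = 1444 mol/min.
N₂ fed = 1444 × 79/21 = 5434 mol/min.
Fuel reacted = 0.863 × 238 → ξ = 205.4 mol/min.
Outlet (n = n₀ + ν ξ):
  C₂H₅OH: 238 − 1(205.4) = 32.61
  O₂: 1444 − 3(205.4) = 828.2
  N₂: 5434 (inert)
  CO₂: 0 + 2(205.4) = 410.8
  H₂O: 0 + 3(205.4) = 616.2
Total out = 32.61 + 828.2 + 5434 + 410.8 + 616.2 = 7322 mol/min.

7320 mol/min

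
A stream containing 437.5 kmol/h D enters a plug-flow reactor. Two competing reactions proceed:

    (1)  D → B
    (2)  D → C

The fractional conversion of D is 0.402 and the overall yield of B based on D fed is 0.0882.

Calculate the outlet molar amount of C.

Yield of B: 1ξ₁ / 437.5 = 0.0882 → ξ₁ = 38.59 kmol/h.
Conversion of D: 1ξ₁ + 1ξ₂ = 0.402 × 437.5 = 175.9 → ξ₂ = 137.3 kmol/h.
Outlet amounts (n = n₀ + Σ ν·ξ):
  D: 437.5 − 1(38.59) − 1(137.3) = 261.6
  B: 0 + 1(38.59) = 38.59
  C: 0 + 1(137.3) = 137.3

137 kmol/h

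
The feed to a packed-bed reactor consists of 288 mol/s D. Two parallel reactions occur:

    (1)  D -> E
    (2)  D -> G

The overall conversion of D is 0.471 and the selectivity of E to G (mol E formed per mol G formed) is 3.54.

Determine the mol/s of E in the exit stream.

106 mol/s

Conversion of D: D consumed = 0.471 × 288 = 135.6 mol/s = 1ξ₁ + 1ξ₂.
Selectivity: 1ξ₁ / (1ξ₂) = 3.54 → ξ₁ = 3.54 ξ₂.
Substitute: (1·3.54 + 1) ξ₂ = 135.6 → ξ₂ = 29.88 mol/s, ξ₁ = 105.8 mol/s.
Outlet amounts (n = n₀ + Σ ν·ξ):
  D: 288 − 1(105.8) − 1(29.88) = 152.4
  E: 0 + 1(105.8) = 105.8
  G: 0 + 1(29.88) = 29.88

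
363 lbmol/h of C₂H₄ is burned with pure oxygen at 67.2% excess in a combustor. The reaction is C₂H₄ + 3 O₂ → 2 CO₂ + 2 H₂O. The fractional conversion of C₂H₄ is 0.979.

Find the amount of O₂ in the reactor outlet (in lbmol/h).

Stoichiometric O₂ = 3 × 363 = 1089 lbmol/h; O₂ fed = 1089 × 1.672 = 1821 lbmol/h.
Fuel reacted = 0.979 × 363 → ξ = 355.4 lbmol/h.
Outlet (n = n₀ + ν ξ):
  C₂H₄: 363 − 1(355.4) = 7.623
  O₂: 1821 − 3(355.4) = 754.7
  CO₂: 0 + 2(355.4) = 710.8
  H₂O: 0 + 2(355.4) = 710.8

755 lbmol/h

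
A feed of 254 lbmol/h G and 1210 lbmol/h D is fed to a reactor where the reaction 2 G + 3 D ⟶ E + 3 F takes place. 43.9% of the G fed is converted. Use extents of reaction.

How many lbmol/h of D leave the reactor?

G reacted = 0.439 × 254 = 111.5 lbmol/h; ν_G = −2, so ξ = 111.5/2 = 55.75 lbmol/h.
Outlet amounts (n = n₀ + ν ξ):
  G: 254 − 2(55.75) = 142.5
  D: 1210 − 3(55.75) = 1043
  E: 0 + 1(55.75) = 55.75
  F: 0 + 3(55.75) = 167.3

1040 lbmol/h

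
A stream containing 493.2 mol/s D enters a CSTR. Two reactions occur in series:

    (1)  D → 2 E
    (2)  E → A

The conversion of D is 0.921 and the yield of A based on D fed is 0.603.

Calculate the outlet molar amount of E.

611 mol/s

Conversion of D: D consumed = 1ξ₁ = 0.921 × 493.2 → ξ₁ = 454.2 mol/s.
Yield of A: 1ξ₂ / 493.2 = 0.603 → ξ₂ = 297.4 mol/s.
Outlet amounts (n = n₀ + Σ ν·ξ):
  D: 493.2 − 1(454.2) = 38.96
  E: 0 + 2(454.2) − 1(297.4) = 611.1
  A: 0 + 1(297.4) = 297.4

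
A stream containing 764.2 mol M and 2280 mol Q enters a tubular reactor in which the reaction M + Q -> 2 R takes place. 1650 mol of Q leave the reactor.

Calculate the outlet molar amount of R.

1260 mol

For Q: n = n₀ − 1ξ → 1650 = 2280 − 1ξ, giving ξ = 630 mol.
Outlet amounts (n = n₀ + ν ξ):
  M: 764.2 − 1(630) = 134.2
  Q: 2280 − 1(630) = 1650
  R: 0 + 2(630) = 1260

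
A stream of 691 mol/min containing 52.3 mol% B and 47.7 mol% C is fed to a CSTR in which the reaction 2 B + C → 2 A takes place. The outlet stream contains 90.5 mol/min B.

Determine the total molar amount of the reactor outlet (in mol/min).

For B: n = n₀ − 2ξ → 90.5 = 361.4 − 2ξ, giving ξ = 135.4 mol/min.
Outlet amounts (n = n₀ + ν ξ):
  B: 361.4 − 2(135.4) = 90.5
  C: 329.6 − 1(135.4) = 194.2
  A: 0 + 2(135.4) = 270.9
Total out = 90.5 + 194.2 + 270.9 = 555.6 mol/min.

556 mol/min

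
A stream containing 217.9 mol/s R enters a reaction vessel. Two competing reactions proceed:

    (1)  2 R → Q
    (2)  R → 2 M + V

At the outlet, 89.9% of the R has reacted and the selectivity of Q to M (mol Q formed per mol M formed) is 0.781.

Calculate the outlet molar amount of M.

95 mol/s

Conversion of R: R consumed = 0.899 × 217.9 = 195.9 mol/s = 2ξ₁ + 1ξ₂.
Selectivity: 1ξ₁ / (2ξ₂) = 0.781 → ξ₁ = 1.562 ξ₂.
Substitute: (2·1.562 + 1) ξ₂ = 195.9 → ξ₂ = 47.5 mol/s, ξ₁ = 74.2 mol/s.
Outlet amounts (n = n₀ + Σ ν·ξ):
  R: 217.9 − 2(74.2) − 1(47.5) = 22.01
  Q: 0 + 1(74.2) = 74.2
  M: 0 + 2(47.5) = 95
  V: 0 + 1(47.5) = 47.5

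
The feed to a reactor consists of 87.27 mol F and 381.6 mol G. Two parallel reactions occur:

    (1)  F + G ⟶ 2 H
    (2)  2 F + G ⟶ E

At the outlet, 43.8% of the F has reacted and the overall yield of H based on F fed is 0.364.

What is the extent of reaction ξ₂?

Yield of H: 2ξ₁ / 87.27 = 0.364 → ξ₁ = 15.88 mol.
Conversion of F: 1ξ₁ + 2ξ₂ = 0.438 × 87.27 = 38.22 → ξ₂ = 11.17 mol.
Outlet amounts (n = n₀ + Σ ν·ξ):
  F: 87.27 − 1(15.88) − 2(11.17) = 49.05
  G: 381.6 − 1(15.88) − 1(11.17) = 354.5
  H: 0 + 2(15.88) = 31.77
  E: 0 + 1(11.17) = 11.17

ξ₂ = 11.2 mol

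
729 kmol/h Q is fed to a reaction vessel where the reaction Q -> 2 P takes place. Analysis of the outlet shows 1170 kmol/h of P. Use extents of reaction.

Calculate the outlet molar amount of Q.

144 kmol/h

For P: n = n₀ + 2ξ → 1170 = 0 + 2ξ, giving ξ = 585 kmol/h.
Outlet amounts (n = n₀ + ν ξ):
  Q: 729 − 1(585) = 144
  P: 0 + 2(585) = 1170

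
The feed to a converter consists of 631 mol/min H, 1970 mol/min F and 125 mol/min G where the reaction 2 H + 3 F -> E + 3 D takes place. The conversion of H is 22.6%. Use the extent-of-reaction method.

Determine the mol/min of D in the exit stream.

H reacted = 0.226 × 631 = 142.6 mol/min; ν_H = −2, so ξ = 142.6/2 = 71.3 mol/min.
Outlet amounts (n = n₀ + ν ξ):
  H: 631 − 2(71.3) = 488.4
  F: 1970 − 3(71.3) = 1756
  E: 0 + 1(71.3) = 71.3
  D: 0 + 3(71.3) = 213.9
  G: 125 (inert)

214 mol/min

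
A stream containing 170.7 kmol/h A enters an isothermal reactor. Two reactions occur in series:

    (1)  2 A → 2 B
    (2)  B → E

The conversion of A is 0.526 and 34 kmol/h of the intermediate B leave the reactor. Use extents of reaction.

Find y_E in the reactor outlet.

Conversion of A: A consumed = 2ξ₁ = 0.526 × 170.7 → ξ₁ = 44.89 kmol/h.
B balance: n_B = 0 + 2ξ₁ − 1ξ₂ = 34 → ξ₂ = (2·44.89 − 34)/1 = 55.79 kmol/h.
Outlet amounts (n = n₀ + Σ ν·ξ):
  A: 170.7 − 2(44.89) = 80.91
  B: 0 + 2(44.89) − 1(55.79) = 34
  E: 0 + 1(55.79) = 55.79
Total out = 170.7 kmol/h; y_E = 55.79 / 170.7 = 0.3268.

0.327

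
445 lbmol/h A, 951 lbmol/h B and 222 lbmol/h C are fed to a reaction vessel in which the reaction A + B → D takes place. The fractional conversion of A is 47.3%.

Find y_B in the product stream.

A reacted = 0.473 × 445 = 210.5 lbmol/h; ν_A = −1, so ξ = 210.5/1 = 210.5 lbmol/h.
Outlet amounts (n = n₀ + ν ξ):
  A: 445 − 1(210.5) = 234.5
  B: 951 − 1(210.5) = 740.5
  D: 0 + 1(210.5) = 210.5
  C: 222 (inert)
Total out = 1408 lbmol/h; y_B = 740.5 / 1408 = 0.5261.

0.526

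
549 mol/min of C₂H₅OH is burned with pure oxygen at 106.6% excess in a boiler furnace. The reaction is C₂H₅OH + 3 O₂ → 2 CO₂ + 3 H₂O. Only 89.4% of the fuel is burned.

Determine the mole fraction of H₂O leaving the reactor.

Stoichiometric O₂ = 3 × 549 = 1647 mol/min; O₂ fed = 1647 × 2.066 = 3403 mol/min.
Fuel reacted = 0.894 × 549 → ξ = 490.8 mol/min.
Outlet (n = n₀ + ν ξ):
  C₂H₅OH: 549 − 1(490.8) = 58.19
  O₂: 3403 − 3(490.8) = 1930
  CO₂: 0 + 2(490.8) = 981.6
  H₂O: 0 + 3(490.8) = 1472
Total out = 4443 mol/min; y_H₂O = 1472 / 4443 = 0.3314.

0.331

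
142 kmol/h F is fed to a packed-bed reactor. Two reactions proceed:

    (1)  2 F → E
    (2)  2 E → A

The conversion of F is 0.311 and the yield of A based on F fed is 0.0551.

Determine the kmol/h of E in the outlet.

6.43 kmol/h

Conversion of F: F consumed = 2ξ₁ = 0.311 × 142 → ξ₁ = 22.08 kmol/h.
Yield of A: 1ξ₂ / 142 = 0.0551 → ξ₂ = 7.824 kmol/h.
Outlet amounts (n = n₀ + Σ ν·ξ):
  F: 142 − 2(22.08) = 97.84
  E: 0 + 1(22.08) − 2(7.824) = 6.433
  A: 0 + 1(7.824) = 7.824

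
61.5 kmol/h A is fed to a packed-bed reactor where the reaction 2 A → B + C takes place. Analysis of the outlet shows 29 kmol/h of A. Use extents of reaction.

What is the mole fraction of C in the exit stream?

For A: n = n₀ − 2ξ → 29 = 61.5 − 2ξ, giving ξ = 16.25 kmol/h.
Outlet amounts (n = n₀ + ν ξ):
  A: 61.5 − 2(16.25) = 29
  B: 0 + 1(16.25) = 16.25
  C: 0 + 1(16.25) = 16.25
Total out = 61.5 kmol/h; y_C = 16.25 / 61.5 = 0.2642.

0.264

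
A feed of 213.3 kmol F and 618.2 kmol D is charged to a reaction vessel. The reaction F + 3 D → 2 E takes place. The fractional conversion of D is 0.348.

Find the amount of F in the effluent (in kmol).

D reacted = 0.348 × 618.2 = 215.1 kmol; ν_D = −3, so ξ = 215.1/3 = 71.71 kmol.
Outlet amounts (n = n₀ + ν ξ):
  F: 213.3 − 1(71.71) = 141.6
  D: 618.2 − 3(71.71) = 403.1
  E: 0 + 2(71.71) = 143.4

142 kmol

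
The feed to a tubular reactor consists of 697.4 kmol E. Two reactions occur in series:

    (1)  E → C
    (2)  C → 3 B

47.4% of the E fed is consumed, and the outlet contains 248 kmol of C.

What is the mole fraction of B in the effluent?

Conversion of E: E consumed = 1ξ₁ = 0.474 × 697.4 → ξ₁ = 330.6 kmol.
C balance: n_C = 0 + 1ξ₁ − 1ξ₂ = 248 → ξ₂ = (1·330.6 − 248)/1 = 82.57 kmol.
Outlet amounts (n = n₀ + Σ ν·ξ):
  E: 697.4 − 1(330.6) = 366.8
  C: 0 + 1(330.6) − 1(82.57) = 248
  B: 0 + 3(82.57) = 247.7
Total out = 862.5 kmol; y_B = 247.7 / 862.5 = 0.2872.

0.287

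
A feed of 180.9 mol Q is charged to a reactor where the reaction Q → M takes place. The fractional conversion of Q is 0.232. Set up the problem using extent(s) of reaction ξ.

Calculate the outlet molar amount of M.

Q reacted = 0.232 × 180.9 = 41.97 mol; ν_Q = −1, so ξ = 41.97/1 = 41.97 mol.
Outlet amounts (n = n₀ + ν ξ):
  Q: 180.9 − 1(41.97) = 138.9
  M: 0 + 1(41.97) = 41.97

42 mol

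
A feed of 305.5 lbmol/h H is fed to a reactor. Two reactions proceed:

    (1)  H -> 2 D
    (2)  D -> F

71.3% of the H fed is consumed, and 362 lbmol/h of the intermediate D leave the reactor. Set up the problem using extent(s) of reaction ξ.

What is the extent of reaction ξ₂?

Conversion of H: H consumed = 1ξ₁ = 0.713 × 305.5 → ξ₁ = 217.8 lbmol/h.
D balance: n_D = 0 + 2ξ₁ − 1ξ₂ = 362 → ξ₂ = (2·217.8 − 362)/1 = 73.64 lbmol/h.
Outlet amounts (n = n₀ + Σ ν·ξ):
  H: 305.5 − 1(217.8) = 87.68
  D: 0 + 2(217.8) − 1(73.64) = 362
  F: 0 + 1(73.64) = 73.64

ξ₂ = 73.6 lbmol/h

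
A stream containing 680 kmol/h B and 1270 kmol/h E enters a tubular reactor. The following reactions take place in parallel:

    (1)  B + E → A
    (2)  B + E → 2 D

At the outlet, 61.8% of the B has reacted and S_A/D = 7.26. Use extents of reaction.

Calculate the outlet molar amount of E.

Conversion of B: B consumed = 0.618 × 680 = 420.2 kmol/h = 1ξ₁ + 1ξ₂.
Selectivity: 1ξ₁ / (2ξ₂) = 7.26 → ξ₁ = 14.52 ξ₂.
Substitute: (1·14.52 + 1) ξ₂ = 420.2 → ξ₂ = 27.08 kmol/h, ξ₁ = 393.2 kmol/h.
Outlet amounts (n = n₀ + Σ ν·ξ):
  B: 680 − 1(393.2) − 1(27.08) = 259.8
  E: 1270 − 1(393.2) − 1(27.08) = 849.8
  A: 0 + 1(393.2) = 393.2
  D: 0 + 2(27.08) = 54.15

850 kmol/h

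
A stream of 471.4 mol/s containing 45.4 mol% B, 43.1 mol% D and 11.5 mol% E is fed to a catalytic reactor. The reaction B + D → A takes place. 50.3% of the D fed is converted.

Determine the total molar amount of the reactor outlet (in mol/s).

D reacted = 0.503 × 203.2 = 102.2 mol/s; ν_D = −1, so ξ = 102.2/1 = 102.2 mol/s.
Outlet amounts (n = n₀ + ν ξ):
  B: 214 − 1(102.2) = 111.8
  D: 203.2 − 1(102.2) = 101
  A: 0 + 1(102.2) = 102.2
  E: 54.21 (inert)
Total out = 111.8 + 101 + 102.2 + 54.21 = 369.2 mol/s.

369 mol/s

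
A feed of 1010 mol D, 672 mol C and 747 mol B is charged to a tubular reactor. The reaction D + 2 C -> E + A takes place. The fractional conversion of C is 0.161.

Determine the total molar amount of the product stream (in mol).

2370 mol

C reacted = 0.161 × 672 = 108.2 mol; ν_C = −2, so ξ = 108.2/2 = 54.1 mol.
Outlet amounts (n = n₀ + ν ξ):
  D: 1010 − 1(54.1) = 955.9
  C: 672 − 2(54.1) = 563.8
  E: 0 + 1(54.1) = 54.1
  A: 0 + 1(54.1) = 54.1
  B: 747 (inert)
Total out = 955.9 + 563.8 + 54.1 + 54.1 + 747 = 2375 mol.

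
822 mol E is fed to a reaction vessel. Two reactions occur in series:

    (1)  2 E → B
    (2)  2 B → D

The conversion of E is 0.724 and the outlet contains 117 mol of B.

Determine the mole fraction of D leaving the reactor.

0.208

Conversion of E: E consumed = 2ξ₁ = 0.724 × 822 → ξ₁ = 297.6 mol.
B balance: n_B = 0 + 1ξ₁ − 2ξ₂ = 117 → ξ₂ = (1·297.6 − 117)/2 = 90.28 mol.
Outlet amounts (n = n₀ + Σ ν·ξ):
  E: 822 − 2(297.6) = 226.9
  B: 0 + 1(297.6) − 2(90.28) = 117
  D: 0 + 1(90.28) = 90.28
Total out = 434.2 mol; y_D = 90.28 / 434.2 = 0.2079.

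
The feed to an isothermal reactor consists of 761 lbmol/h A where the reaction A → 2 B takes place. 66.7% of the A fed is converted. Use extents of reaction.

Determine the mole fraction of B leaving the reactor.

0.8

A reacted = 0.667 × 761 = 507.6 lbmol/h; ν_A = −1, so ξ = 507.6/1 = 507.6 lbmol/h.
Outlet amounts (n = n₀ + ν ξ):
  A: 761 − 1(507.6) = 253.4
  B: 0 + 2(507.6) = 1015
Total out = 1269 lbmol/h; y_B = 1015 / 1269 = 0.8002.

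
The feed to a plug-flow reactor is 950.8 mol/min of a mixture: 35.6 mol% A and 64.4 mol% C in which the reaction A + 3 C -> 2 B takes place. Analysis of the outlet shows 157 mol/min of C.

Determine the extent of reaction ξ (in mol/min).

For C: n = n₀ − 3ξ → 157 = 612.3 − 3ξ, giving ξ = 151.8 mol/min.
Outlet amounts (n = n₀ + ν ξ):
  A: 338.5 − 1(151.8) = 186.7
  C: 612.3 − 3(151.8) = 157
  B: 0 + 2(151.8) = 303.5

ξ = 152 mol/min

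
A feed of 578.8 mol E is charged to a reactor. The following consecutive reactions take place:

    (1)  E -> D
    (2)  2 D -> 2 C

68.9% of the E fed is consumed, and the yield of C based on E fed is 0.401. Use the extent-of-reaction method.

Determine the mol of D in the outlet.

167 mol

Conversion of E: E consumed = 1ξ₁ = 0.689 × 578.8 → ξ₁ = 398.8 mol.
Yield of C: 2ξ₂ / 578.8 = 0.401 → ξ₂ = 116 mol.
Outlet amounts (n = n₀ + Σ ν·ξ):
  E: 578.8 − 1(398.8) = 180
  D: 0 + 1(398.8) − 2(116) = 166.7
  C: 0 + 2(116) = 232.1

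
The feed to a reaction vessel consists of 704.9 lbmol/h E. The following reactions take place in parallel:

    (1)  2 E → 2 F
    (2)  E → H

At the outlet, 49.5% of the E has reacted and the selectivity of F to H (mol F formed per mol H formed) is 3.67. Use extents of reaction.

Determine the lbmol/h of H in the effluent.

74.7 lbmol/h

Conversion of E: E consumed = 0.495 × 704.9 = 348.9 lbmol/h = 2ξ₁ + 1ξ₂.
Selectivity: 2ξ₁ / (1ξ₂) = 3.67 → ξ₁ = 1.835 ξ₂.
Substitute: (2·1.835 + 1) ξ₂ = 348.9 → ξ₂ = 74.72 lbmol/h, ξ₁ = 137.1 lbmol/h.
Outlet amounts (n = n₀ + Σ ν·ξ):
  E: 704.9 − 2(137.1) − 1(74.72) = 356
  F: 0 + 2(137.1) = 274.2
  H: 0 + 1(74.72) = 74.72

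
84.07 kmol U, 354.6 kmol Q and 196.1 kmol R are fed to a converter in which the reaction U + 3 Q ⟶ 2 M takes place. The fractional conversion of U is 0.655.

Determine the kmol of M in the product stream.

U reacted = 0.655 × 84.07 = 55.07 kmol; ν_U = −1, so ξ = 55.07/1 = 55.07 kmol.
Outlet amounts (n = n₀ + ν ξ):
  U: 84.07 − 1(55.07) = 29
  Q: 354.6 − 3(55.07) = 189.4
  M: 0 + 2(55.07) = 110.1
  R: 196.1 (inert)

110 kmol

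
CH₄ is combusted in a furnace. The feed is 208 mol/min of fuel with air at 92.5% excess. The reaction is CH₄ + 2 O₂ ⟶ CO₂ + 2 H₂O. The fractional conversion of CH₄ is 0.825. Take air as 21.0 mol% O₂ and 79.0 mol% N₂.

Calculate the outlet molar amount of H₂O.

343 mol/min

Stoichiometric O₂ = 2 × 208 = 416 mol/min; O₂ fed = 416 × 1.925 = 800.8 mol/min.
N₂ fed = 800.8 × 79/21 = 3013 mol/min.
Fuel reacted = 0.825 × 208 → ξ = 171.6 mol/min.
Outlet (n = n₀ + ν ξ):
  CH₄: 208 − 1(171.6) = 36.4
  O₂: 800.8 − 2(171.6) = 457.6
  N₂: 3013 (inert)
  CO₂: 0 + 1(171.6) = 171.6
  H₂O: 0 + 2(171.6) = 343.2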